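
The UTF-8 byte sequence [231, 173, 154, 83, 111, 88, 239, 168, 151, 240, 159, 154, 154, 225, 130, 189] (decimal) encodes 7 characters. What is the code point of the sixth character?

Offset 0: leading byte 0xE7 = 11100111 → 3-byte char #1 = E7 AD 9A.
Offset 3: leading byte 0x53 = 01010011 → 1-byte char #2 = 53.
Offset 4: leading byte 0x6F = 01101111 → 1-byte char #3 = 6F.
Offset 5: leading byte 0x58 = 01011000 → 1-byte char #4 = 58.
Offset 6: leading byte 0xEF = 11101111 → 3-byte char #5 = EF A8 97.
Offset 9: leading byte 0xF0 = 11110000 → 4-byte char #6 = F0 9F 9A 9A.
Leading byte 0xF0 = 11110000 matches 11110xxx → 4-byte sequence.
Byte 1: 0xF0 = 11110000, payload 000 (3 bits).
Byte 2: 0x9F = 10011111 (10xxxxxx ✓), payload 011111.
Byte 3: 0x9A = 10011010 (10xxxxxx ✓), payload 011010.
Byte 4: 0x9A = 10011010 (10xxxxxx ✓), payload 011010.
Concatenate: 000011111011010011010 = 0x1F69A (21 bits → U+1F69A).

U+1F69A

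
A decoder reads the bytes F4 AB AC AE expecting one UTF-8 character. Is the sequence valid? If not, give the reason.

Leading byte 0xF4 = 11110100 → 4-byte form.
Payload = 0x12BB2E, which exceeds U+10FFFF, the maximum Unicode code point. (Leading bytes F5–FF, or F4 followed by ≥ 0x90, are invalid.)

invalid (encodes a value above U+10FFFF)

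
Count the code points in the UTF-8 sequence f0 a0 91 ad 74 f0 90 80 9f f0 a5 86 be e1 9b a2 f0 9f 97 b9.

Byte at offset 0: 0xF0 = 11110000 → 4-byte char (#1). Advance 4.
Byte at offset 4: 0x74 = 01110100 → 1-byte char (#2). Advance 1.
Byte at offset 5: 0xF0 = 11110000 → 4-byte char (#3). Advance 4.
Byte at offset 9: 0xF0 = 11110000 → 4-byte char (#4). Advance 4.
Byte at offset 13: 0xE1 = 11100001 → 3-byte char (#5). Advance 3.
Byte at offset 16: 0xF0 = 11110000 → 4-byte char (#6). Advance 4.
Reached end at offset 20 after 6 code points.

6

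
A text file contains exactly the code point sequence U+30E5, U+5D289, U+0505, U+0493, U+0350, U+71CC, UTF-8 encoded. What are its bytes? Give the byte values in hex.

E3 83 A5 F1 9D 8A 89 D4 85 D2 93 CD 90 E7 87 8C

U+30E5: 3-byte form → E3 83 A5.
U+5D289: 4-byte form → F1 9D 8A 89.
U+0505: 2-byte form → D4 85.
U+0493: 2-byte form → D2 93.
U+0350: 2-byte form → CD 90.
U+71CC: 3-byte form → E7 87 8C.
Concatenated (16 bytes): E3 83 A5 F1 9D 8A 89 D4 85 D2 93 CD 90 E7 87 8C.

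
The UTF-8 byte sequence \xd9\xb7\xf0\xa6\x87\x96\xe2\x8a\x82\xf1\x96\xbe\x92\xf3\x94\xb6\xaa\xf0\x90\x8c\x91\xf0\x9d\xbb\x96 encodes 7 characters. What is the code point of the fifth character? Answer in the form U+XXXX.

U+D4DAA

Offset 0: leading byte 0xD9 = 11011001 → 2-byte char #1 = D9 B7.
Offset 2: leading byte 0xF0 = 11110000 → 4-byte char #2 = F0 A6 87 96.
Offset 6: leading byte 0xE2 = 11100010 → 3-byte char #3 = E2 8A 82.
Offset 9: leading byte 0xF1 = 11110001 → 4-byte char #4 = F1 96 BE 92.
Offset 13: leading byte 0xF3 = 11110011 → 4-byte char #5 = F3 94 B6 AA.
Leading byte 0xF3 = 11110011 matches 11110xxx → 4-byte sequence.
Byte 1: 0xF3 = 11110011, payload 011 (3 bits).
Byte 2: 0x94 = 10010100 (10xxxxxx ✓), payload 010100.
Byte 3: 0xB6 = 10110110 (10xxxxxx ✓), payload 110110.
Byte 4: 0xAA = 10101010 (10xxxxxx ✓), payload 101010.
Concatenate: 011010100110110101010 = 0xD4DAA (21 bits → U+D4DAA).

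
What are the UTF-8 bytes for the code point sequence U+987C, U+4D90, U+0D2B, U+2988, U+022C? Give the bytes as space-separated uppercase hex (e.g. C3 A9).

E9 A1 BC E4 B6 90 E0 B4 AB E2 A6 88 C8 AC

U+987C: 3-byte form → E9 A1 BC.
U+4D90: 3-byte form → E4 B6 90.
U+0D2B: 3-byte form → E0 B4 AB.
U+2988: 3-byte form → E2 A6 88.
U+022C: 2-byte form → C8 AC.
Concatenated (14 bytes): E9 A1 BC E4 B6 90 E0 B4 AB E2 A6 88 C8 AC.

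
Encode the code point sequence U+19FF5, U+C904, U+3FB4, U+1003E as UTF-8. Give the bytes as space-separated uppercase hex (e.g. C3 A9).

U+19FF5: 4-byte form → F0 99 BF B5.
U+C904: 3-byte form → EC A4 84.
U+3FB4: 3-byte form → E3 BE B4.
U+1003E: 4-byte form → F0 90 80 BE.
Concatenated (14 bytes): F0 99 BF B5 EC A4 84 E3 BE B4 F0 90 80 BE.

F0 99 BF B5 EC A4 84 E3 BE B4 F0 90 80 BE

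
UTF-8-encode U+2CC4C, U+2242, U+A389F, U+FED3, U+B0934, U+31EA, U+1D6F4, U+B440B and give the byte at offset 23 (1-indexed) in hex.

1-indexed offset 23 is 0-indexed offset 22.
U+2CC4C → 4-byte form F0 AC B1 8C at offsets 0–3.
U+2242 → 3-byte form E2 89 82 at offsets 4–6.
U+A389F → 4-byte form F2 A3 A2 9F at offsets 7–10.
U+FED3 → 3-byte form EF BB 93 at offsets 11–13.
U+B0934 → 4-byte form F2 B0 A4 B4 at offsets 14–17.
U+31EA → 3-byte form E3 87 AA at offsets 18–20.
U+1D6F4 → 4-byte form F0 9D 9B B4 at offsets 21–24.
Offset 22 falls in char 7's range; it's byte 2 of F0 9D 9B B4 = 0x9D.

0x9D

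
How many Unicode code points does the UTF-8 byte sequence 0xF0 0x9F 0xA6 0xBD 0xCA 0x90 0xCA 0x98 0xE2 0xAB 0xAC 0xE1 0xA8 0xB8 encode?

5

Byte at offset 0: 0xF0 = 11110000 → 4-byte char (#1). Advance 4.
Byte at offset 4: 0xCA = 11001010 → 2-byte char (#2). Advance 2.
Byte at offset 6: 0xCA = 11001010 → 2-byte char (#3). Advance 2.
Byte at offset 8: 0xE2 = 11100010 → 3-byte char (#4). Advance 3.
Byte at offset 11: 0xE1 = 11100001 → 3-byte char (#5). Advance 3.
Reached end at offset 14 after 5 code points.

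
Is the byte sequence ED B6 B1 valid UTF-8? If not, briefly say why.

invalid (encodes a surrogate (U+D800–U+DFFF))

Structurally a 3-byte sequence; payload = 0xDDB1.
But 0xDDB1 is in U+D800–U+DFFF, the surrogate range. Surrogates are not Unicode scalar values and are forbidden in UTF-8.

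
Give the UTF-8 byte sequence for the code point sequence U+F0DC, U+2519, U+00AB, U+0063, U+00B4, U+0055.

U+F0DC: 3-byte form → EF 83 9C.
U+2519: 3-byte form → E2 94 99.
U+00AB: 2-byte form → C2 AB.
U+0063: 1-byte form → 63.
U+00B4: 2-byte form → C2 B4.
U+0055: 1-byte form → 55.
Concatenated (12 bytes): EF 83 9C E2 94 99 C2 AB 63 C2 B4 55.

EF 83 9C E2 94 99 C2 AB 63 C2 B4 55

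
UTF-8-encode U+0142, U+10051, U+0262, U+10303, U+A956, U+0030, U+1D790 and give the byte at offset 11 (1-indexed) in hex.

1-indexed offset 11 is 0-indexed offset 10.
U+0142 → 2-byte form C5 82 at offsets 0–1.
U+10051 → 4-byte form F0 90 81 91 at offsets 2–5.
U+0262 → 2-byte form C9 A2 at offsets 6–7.
U+10303 → 4-byte form F0 90 8C 83 at offsets 8–11.
Offset 10 falls in char 4's range; it's byte 3 of F0 90 8C 83 = 0x8C.

0x8C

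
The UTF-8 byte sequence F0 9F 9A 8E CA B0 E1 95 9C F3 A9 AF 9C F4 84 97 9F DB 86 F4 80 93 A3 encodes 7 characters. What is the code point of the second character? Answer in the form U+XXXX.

Offset 0: leading byte 0xF0 = 11110000 → 4-byte char #1 = F0 9F 9A 8E.
Offset 4: leading byte 0xCA = 11001010 → 2-byte char #2 = CA B0.
Leading byte 0xCA = 11001010 matches 110xxxxx → 2-byte sequence.
Byte 1: 0xCA = 11001010, payload 01010 (5 bits).
Byte 2: 0xB0 = 10110000 (10xxxxxx ✓), payload 110000.
Concatenate: 01010110000 = 0x2B0 (11 bits → U+02B0).

U+02B0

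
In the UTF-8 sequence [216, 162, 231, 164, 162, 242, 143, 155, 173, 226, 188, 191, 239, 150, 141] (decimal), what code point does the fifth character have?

U+F58D

Offset 0: leading byte 0xD8 = 11011000 → 2-byte char #1 = D8 A2.
Offset 2: leading byte 0xE7 = 11100111 → 3-byte char #2 = E7 A4 A2.
Offset 5: leading byte 0xF2 = 11110010 → 4-byte char #3 = F2 8F 9B AD.
Offset 9: leading byte 0xE2 = 11100010 → 3-byte char #4 = E2 BC BF.
Offset 12: leading byte 0xEF = 11101111 → 3-byte char #5 = EF 96 8D.
Leading byte 0xEF = 11101111 matches 1110xxxx → 3-byte sequence.
Byte 1: 0xEF = 11101111, payload 1111 (4 bits).
Byte 2: 0x96 = 10010110 (10xxxxxx ✓), payload 010110.
Byte 3: 0x8D = 10001101 (10xxxxxx ✓), payload 001101.
Concatenate: 1111010110001101 = 0xF58D (16 bits → U+F58D).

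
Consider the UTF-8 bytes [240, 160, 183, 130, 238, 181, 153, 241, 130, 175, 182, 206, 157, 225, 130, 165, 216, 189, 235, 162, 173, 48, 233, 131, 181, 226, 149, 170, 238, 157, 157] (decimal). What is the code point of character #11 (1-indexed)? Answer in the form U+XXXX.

U+E75D

Offset 0: leading byte 0xF0 = 11110000 → 4-byte char #1 = F0 A0 B7 82.
Offset 4: leading byte 0xEE = 11101110 → 3-byte char #2 = EE B5 99.
Offset 7: leading byte 0xF1 = 11110001 → 4-byte char #3 = F1 82 AF B6.
Offset 11: leading byte 0xCE = 11001110 → 2-byte char #4 = CE 9D.
Offset 13: leading byte 0xE1 = 11100001 → 3-byte char #5 = E1 82 A5.
Offset 16: leading byte 0xD8 = 11011000 → 2-byte char #6 = D8 BD.
Offset 18: leading byte 0xEB = 11101011 → 3-byte char #7 = EB A2 AD.
Offset 21: leading byte 0x30 = 00110000 → 1-byte char #8 = 30.
Offset 22: leading byte 0xE9 = 11101001 → 3-byte char #9 = E9 83 B5.
Offset 25: leading byte 0xE2 = 11100010 → 3-byte char #10 = E2 95 AA.
Offset 28: leading byte 0xEE = 11101110 → 3-byte char #11 = EE 9D 9D.
Leading byte 0xEE = 11101110 matches 1110xxxx → 3-byte sequence.
Byte 1: 0xEE = 11101110, payload 1110 (4 bits).
Byte 2: 0x9D = 10011101 (10xxxxxx ✓), payload 011101.
Byte 3: 0x9D = 10011101 (10xxxxxx ✓), payload 011101.
Concatenate: 1110011101011101 = 0xE75D (16 bits → U+E75D).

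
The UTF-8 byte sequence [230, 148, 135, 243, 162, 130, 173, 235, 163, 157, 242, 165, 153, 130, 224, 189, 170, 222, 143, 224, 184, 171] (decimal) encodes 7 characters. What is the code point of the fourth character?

U+A5642

Offset 0: leading byte 0xE6 = 11100110 → 3-byte char #1 = E6 94 87.
Offset 3: leading byte 0xF3 = 11110011 → 4-byte char #2 = F3 A2 82 AD.
Offset 7: leading byte 0xEB = 11101011 → 3-byte char #3 = EB A3 9D.
Offset 10: leading byte 0xF2 = 11110010 → 4-byte char #4 = F2 A5 99 82.
Leading byte 0xF2 = 11110010 matches 11110xxx → 4-byte sequence.
Byte 1: 0xF2 = 11110010, payload 010 (3 bits).
Byte 2: 0xA5 = 10100101 (10xxxxxx ✓), payload 100101.
Byte 3: 0x99 = 10011001 (10xxxxxx ✓), payload 011001.
Byte 4: 0x82 = 10000010 (10xxxxxx ✓), payload 000010.
Concatenate: 010100101011001000010 = 0xA5642 (21 bits → U+A5642).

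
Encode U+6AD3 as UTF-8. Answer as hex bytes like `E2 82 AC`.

U+6AD3 = 0x6AD3 = 27347 decimal. In range U+0800–U+FFFF → 3-byte form: 1110xxxx 10xxxxxx 10xxxxxx.
Binary (16 bits): 0110101011010011.
Split 4+6+6: 0110 | 101011 | 010011.
Byte 1: 11100110 = 0xE6.
Byte 2: 10101011 = 0xAB.
Byte 3: 10010011 = 0x93.

E6 AB 93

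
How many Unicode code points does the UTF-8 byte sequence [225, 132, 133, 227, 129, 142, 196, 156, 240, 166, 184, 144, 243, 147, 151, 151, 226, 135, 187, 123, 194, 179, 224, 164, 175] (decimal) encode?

Byte at offset 0: 0xE1 = 11100001 → 3-byte char (#1). Advance 3.
Byte at offset 3: 0xE3 = 11100011 → 3-byte char (#2). Advance 3.
Byte at offset 6: 0xC4 = 11000100 → 2-byte char (#3). Advance 2.
Byte at offset 8: 0xF0 = 11110000 → 4-byte char (#4). Advance 4.
Byte at offset 12: 0xF3 = 11110011 → 4-byte char (#5). Advance 4.
Byte at offset 16: 0xE2 = 11100010 → 3-byte char (#6). Advance 3.
Byte at offset 19: 0x7B = 01111011 → 1-byte char (#7). Advance 1.
Byte at offset 20: 0xC2 = 11000010 → 2-byte char (#8). Advance 2.
Byte at offset 22: 0xE0 = 11100000 → 3-byte char (#9). Advance 3.
Reached end at offset 25 after 9 code points.

9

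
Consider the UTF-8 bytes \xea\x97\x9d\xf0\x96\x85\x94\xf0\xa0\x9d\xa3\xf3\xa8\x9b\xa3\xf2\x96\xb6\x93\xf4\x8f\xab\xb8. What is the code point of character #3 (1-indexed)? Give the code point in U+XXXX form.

Offset 0: leading byte 0xEA = 11101010 → 3-byte char #1 = EA 97 9D.
Offset 3: leading byte 0xF0 = 11110000 → 4-byte char #2 = F0 96 85 94.
Offset 7: leading byte 0xF0 = 11110000 → 4-byte char #3 = F0 A0 9D A3.
Leading byte 0xF0 = 11110000 matches 11110xxx → 4-byte sequence.
Byte 1: 0xF0 = 11110000, payload 000 (3 bits).
Byte 2: 0xA0 = 10100000 (10xxxxxx ✓), payload 100000.
Byte 3: 0x9D = 10011101 (10xxxxxx ✓), payload 011101.
Byte 4: 0xA3 = 10100011 (10xxxxxx ✓), payload 100011.
Concatenate: 000100000011101100011 = 0x20763 (21 bits → U+20763).

U+20763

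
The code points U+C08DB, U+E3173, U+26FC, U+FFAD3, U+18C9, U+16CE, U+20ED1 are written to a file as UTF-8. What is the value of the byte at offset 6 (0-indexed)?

0x85

U+C08DB → 4-byte form F3 80 A3 9B at offsets 0–3.
U+E3173 → 4-byte form F3 A3 85 B3 at offsets 4–7.
Offset 6 falls in char 2's range; it's byte 3 of F3 A3 85 B3 = 0x85.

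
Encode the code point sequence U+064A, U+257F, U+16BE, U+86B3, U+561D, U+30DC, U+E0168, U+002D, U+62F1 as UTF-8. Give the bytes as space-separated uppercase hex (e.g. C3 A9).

U+064A: 2-byte form → D9 8A.
U+257F: 3-byte form → E2 95 BF.
U+16BE: 3-byte form → E1 9A BE.
U+86B3: 3-byte form → E8 9A B3.
U+561D: 3-byte form → E5 98 9D.
U+30DC: 3-byte form → E3 83 9C.
U+E0168: 4-byte form → F3 A0 85 A8.
U+002D: 1-byte form → 2D.
U+62F1: 3-byte form → E6 8B B1.
Concatenated (25 bytes): D9 8A E2 95 BF E1 9A BE E8 9A B3 E5 98 9D E3 83 9C F3 A0 85 A8 2D E6 8B B1.

D9 8A E2 95 BF E1 9A BE E8 9A B3 E5 98 9D E3 83 9C F3 A0 85 A8 2D E6 8B B1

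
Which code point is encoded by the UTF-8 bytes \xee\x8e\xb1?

U+E3B1

Leading byte 0xEE = 11101110 matches 1110xxxx → 3-byte sequence.
Byte 1: 0xEE = 11101110, payload 1110 (4 bits).
Byte 2: 0x8E = 10001110 (10xxxxxx ✓), payload 001110.
Byte 3: 0xB1 = 10110001 (10xxxxxx ✓), payload 110001.
Concatenate: 1110001110110001 = 0xE3B1 (16 bits → U+E3B1).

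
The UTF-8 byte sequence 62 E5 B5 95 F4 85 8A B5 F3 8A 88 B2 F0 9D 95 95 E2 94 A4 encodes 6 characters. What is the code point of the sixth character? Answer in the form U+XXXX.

Offset 0: leading byte 0x62 = 01100010 → 1-byte char #1 = 62.
Offset 1: leading byte 0xE5 = 11100101 → 3-byte char #2 = E5 B5 95.
Offset 4: leading byte 0xF4 = 11110100 → 4-byte char #3 = F4 85 8A B5.
Offset 8: leading byte 0xF3 = 11110011 → 4-byte char #4 = F3 8A 88 B2.
Offset 12: leading byte 0xF0 = 11110000 → 4-byte char #5 = F0 9D 95 95.
Offset 16: leading byte 0xE2 = 11100010 → 3-byte char #6 = E2 94 A4.
Leading byte 0xE2 = 11100010 matches 1110xxxx → 3-byte sequence.
Byte 1: 0xE2 = 11100010, payload 0010 (4 bits).
Byte 2: 0x94 = 10010100 (10xxxxxx ✓), payload 010100.
Byte 3: 0xA4 = 10100100 (10xxxxxx ✓), payload 100100.
Concatenate: 0010010100100100 = 0x2524 (16 bits → U+2524).

U+2524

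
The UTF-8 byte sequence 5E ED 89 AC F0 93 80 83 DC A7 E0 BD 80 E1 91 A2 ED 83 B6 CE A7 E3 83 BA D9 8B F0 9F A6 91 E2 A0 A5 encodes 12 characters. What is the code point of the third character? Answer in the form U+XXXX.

Offset 0: leading byte 0x5E = 01011110 → 1-byte char #1 = 5E.
Offset 1: leading byte 0xED = 11101101 → 3-byte char #2 = ED 89 AC.
Offset 4: leading byte 0xF0 = 11110000 → 4-byte char #3 = F0 93 80 83.
Leading byte 0xF0 = 11110000 matches 11110xxx → 4-byte sequence.
Byte 1: 0xF0 = 11110000, payload 000 (3 bits).
Byte 2: 0x93 = 10010011 (10xxxxxx ✓), payload 010011.
Byte 3: 0x80 = 10000000 (10xxxxxx ✓), payload 000000.
Byte 4: 0x83 = 10000011 (10xxxxxx ✓), payload 000011.
Concatenate: 000010011000000000011 = 0x13003 (21 bits → U+13003).

U+13003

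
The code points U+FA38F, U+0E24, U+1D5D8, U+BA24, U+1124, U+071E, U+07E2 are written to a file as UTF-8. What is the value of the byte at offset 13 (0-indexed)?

U+FA38F → 4-byte form F3 BA 8E 8F at offsets 0–3.
U+0E24 → 3-byte form E0 B8 A4 at offsets 4–6.
U+1D5D8 → 4-byte form F0 9D 97 98 at offsets 7–10.
U+BA24 → 3-byte form EB A8 A4 at offsets 11–13.
Offset 13 falls in char 4's range; it's byte 3 of EB A8 A4 = 0xA4.

0xA4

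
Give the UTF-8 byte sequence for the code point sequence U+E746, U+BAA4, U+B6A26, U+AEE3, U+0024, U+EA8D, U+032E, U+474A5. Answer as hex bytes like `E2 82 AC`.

U+E746: 3-byte form → EE 9D 86.
U+BAA4: 3-byte form → EB AA A4.
U+B6A26: 4-byte form → F2 B6 A8 A6.
U+AEE3: 3-byte form → EA BB A3.
U+0024: 1-byte form → 24.
U+EA8D: 3-byte form → EE AA 8D.
U+032E: 2-byte form → CC AE.
U+474A5: 4-byte form → F1 87 92 A5.
Concatenated (23 bytes): EE 9D 86 EB AA A4 F2 B6 A8 A6 EA BB A3 24 EE AA 8D CC AE F1 87 92 A5.

EE 9D 86 EB AA A4 F2 B6 A8 A6 EA BB A3 24 EE AA 8D CC AE F1 87 92 A5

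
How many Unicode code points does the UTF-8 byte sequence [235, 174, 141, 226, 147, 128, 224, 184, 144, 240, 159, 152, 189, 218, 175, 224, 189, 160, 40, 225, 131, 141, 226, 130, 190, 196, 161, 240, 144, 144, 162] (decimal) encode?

11

Byte at offset 0: 0xEB = 11101011 → 3-byte char (#1). Advance 3.
Byte at offset 3: 0xE2 = 11100010 → 3-byte char (#2). Advance 3.
Byte at offset 6: 0xE0 = 11100000 → 3-byte char (#3). Advance 3.
Byte at offset 9: 0xF0 = 11110000 → 4-byte char (#4). Advance 4.
Byte at offset 13: 0xDA = 11011010 → 2-byte char (#5). Advance 2.
Byte at offset 15: 0xE0 = 11100000 → 3-byte char (#6). Advance 3.
Byte at offset 18: 0x28 = 00101000 → 1-byte char (#7). Advance 1.
Byte at offset 19: 0xE1 = 11100001 → 3-byte char (#8). Advance 3.
Byte at offset 22: 0xE2 = 11100010 → 3-byte char (#9). Advance 3.
Byte at offset 25: 0xC4 = 11000100 → 2-byte char (#10). Advance 2.
Byte at offset 27: 0xF0 = 11110000 → 4-byte char (#11). Advance 4.
Reached end at offset 31 after 11 code points.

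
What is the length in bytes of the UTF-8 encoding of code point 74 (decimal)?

1

U+004A = 0x4A. UTF-8 uses 1 byte below 0x80, 2 below 0x800, 3 below 0x10000, 4 up to 0x10FFFF. 0x4A is in U+0000–U+007F → 1 byte.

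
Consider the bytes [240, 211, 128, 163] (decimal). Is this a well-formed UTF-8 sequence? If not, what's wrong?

Leading byte 0xF0 = 11110000 → 4-byte form.
Byte 2 is 0xD3 = 11010011, which is not 10xxxxxx — expected a continuation byte.

invalid (non-continuation byte where continuation expected)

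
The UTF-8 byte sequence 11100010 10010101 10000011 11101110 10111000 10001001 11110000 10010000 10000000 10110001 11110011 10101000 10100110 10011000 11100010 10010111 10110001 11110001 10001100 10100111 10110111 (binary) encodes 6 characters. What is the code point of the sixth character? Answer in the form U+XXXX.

U+4C9F7

Offset 0: leading byte 0xE2 = 11100010 → 3-byte char #1 = E2 95 83.
Offset 3: leading byte 0xEE = 11101110 → 3-byte char #2 = EE B8 89.
Offset 6: leading byte 0xF0 = 11110000 → 4-byte char #3 = F0 90 80 B1.
Offset 10: leading byte 0xF3 = 11110011 → 4-byte char #4 = F3 A8 A6 98.
Offset 14: leading byte 0xE2 = 11100010 → 3-byte char #5 = E2 97 B1.
Offset 17: leading byte 0xF1 = 11110001 → 4-byte char #6 = F1 8C A7 B7.
Leading byte 0xF1 = 11110001 matches 11110xxx → 4-byte sequence.
Byte 1: 0xF1 = 11110001, payload 001 (3 bits).
Byte 2: 0x8C = 10001100 (10xxxxxx ✓), payload 001100.
Byte 3: 0xA7 = 10100111 (10xxxxxx ✓), payload 100111.
Byte 4: 0xB7 = 10110111 (10xxxxxx ✓), payload 110111.
Concatenate: 001001100100111110111 = 0x4C9F7 (21 bits → U+4C9F7).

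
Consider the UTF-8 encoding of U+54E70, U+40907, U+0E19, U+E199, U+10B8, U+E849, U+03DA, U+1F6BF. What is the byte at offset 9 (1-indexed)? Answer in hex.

0xE0

1-indexed offset 9 is 0-indexed offset 8.
U+54E70 → 4-byte form F1 94 B9 B0 at offsets 0–3.
U+40907 → 4-byte form F1 80 A4 87 at offsets 4–7.
U+0E19 → 3-byte form E0 B8 99 at offsets 8–10.
Offset 8 falls in char 3's range; it's byte 1 of E0 B8 99 = 0xE0.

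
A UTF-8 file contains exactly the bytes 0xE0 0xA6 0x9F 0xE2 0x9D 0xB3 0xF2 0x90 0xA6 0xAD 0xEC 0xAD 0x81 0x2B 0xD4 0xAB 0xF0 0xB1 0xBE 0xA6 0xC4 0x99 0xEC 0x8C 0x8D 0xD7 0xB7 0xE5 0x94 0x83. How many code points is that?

11

Byte at offset 0: 0xE0 = 11100000 → 3-byte char (#1). Advance 3.
Byte at offset 3: 0xE2 = 11100010 → 3-byte char (#2). Advance 3.
Byte at offset 6: 0xF2 = 11110010 → 4-byte char (#3). Advance 4.
Byte at offset 10: 0xEC = 11101100 → 3-byte char (#4). Advance 3.
Byte at offset 13: 0x2B = 00101011 → 1-byte char (#5). Advance 1.
Byte at offset 14: 0xD4 = 11010100 → 2-byte char (#6). Advance 2.
Byte at offset 16: 0xF0 = 11110000 → 4-byte char (#7). Advance 4.
Byte at offset 20: 0xC4 = 11000100 → 2-byte char (#8). Advance 2.
Byte at offset 22: 0xEC = 11101100 → 3-byte char (#9). Advance 3.
Byte at offset 25: 0xD7 = 11010111 → 2-byte char (#10). Advance 2.
Byte at offset 27: 0xE5 = 11100101 → 3-byte char (#11). Advance 3.
Reached end at offset 30 after 11 code points.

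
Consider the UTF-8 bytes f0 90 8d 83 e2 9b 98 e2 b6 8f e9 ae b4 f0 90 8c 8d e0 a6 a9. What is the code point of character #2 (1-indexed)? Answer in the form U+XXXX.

Offset 0: leading byte 0xF0 = 11110000 → 4-byte char #1 = F0 90 8D 83.
Offset 4: leading byte 0xE2 = 11100010 → 3-byte char #2 = E2 9B 98.
Leading byte 0xE2 = 11100010 matches 1110xxxx → 3-byte sequence.
Byte 1: 0xE2 = 11100010, payload 0010 (4 bits).
Byte 2: 0x9B = 10011011 (10xxxxxx ✓), payload 011011.
Byte 3: 0x98 = 10011000 (10xxxxxx ✓), payload 011000.
Concatenate: 0010011011011000 = 0x26D8 (16 bits → U+26D8).

U+26D8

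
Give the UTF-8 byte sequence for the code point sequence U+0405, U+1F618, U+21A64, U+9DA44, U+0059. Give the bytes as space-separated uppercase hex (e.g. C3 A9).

D0 85 F0 9F 98 98 F0 A1 A9 A4 F2 9D A9 84 59

U+0405: 2-byte form → D0 85.
U+1F618: 4-byte form → F0 9F 98 98.
U+21A64: 4-byte form → F0 A1 A9 A4.
U+9DA44: 4-byte form → F2 9D A9 84.
U+0059: 1-byte form → 59.
Concatenated (15 bytes): D0 85 F0 9F 98 98 F0 A1 A9 A4 F2 9D A9 84 59.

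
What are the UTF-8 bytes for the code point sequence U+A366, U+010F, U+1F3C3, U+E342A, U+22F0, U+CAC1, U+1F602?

U+A366: 3-byte form → EA 8D A6.
U+010F: 2-byte form → C4 8F.
U+1F3C3: 4-byte form → F0 9F 8F 83.
U+E342A: 4-byte form → F3 A3 90 AA.
U+22F0: 3-byte form → E2 8B B0.
U+CAC1: 3-byte form → EC AB 81.
U+1F602: 4-byte form → F0 9F 98 82.
Concatenated (23 bytes): EA 8D A6 C4 8F F0 9F 8F 83 F3 A3 90 AA E2 8B B0 EC AB 81 F0 9F 98 82.

EA 8D A6 C4 8F F0 9F 8F 83 F3 A3 90 AA E2 8B B0 EC AB 81 F0 9F 98 82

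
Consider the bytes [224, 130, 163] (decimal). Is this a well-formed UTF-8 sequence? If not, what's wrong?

Leading byte 0xE0 = 11100000 → 3-byte form.
Continuation bytes all match 10xxxxxx. Payload decodes to 0xA3.
But 0xA3 < 0x800, the minimum for a 3-byte sequence — this is an overlong encoding.

invalid (overlong encoding)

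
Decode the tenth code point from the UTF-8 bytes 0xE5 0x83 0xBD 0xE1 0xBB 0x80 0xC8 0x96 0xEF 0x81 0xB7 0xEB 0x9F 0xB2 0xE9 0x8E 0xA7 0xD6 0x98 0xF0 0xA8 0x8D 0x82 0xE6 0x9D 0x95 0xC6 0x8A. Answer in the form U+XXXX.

Offset 0: leading byte 0xE5 = 11100101 → 3-byte char #1 = E5 83 BD.
Offset 3: leading byte 0xE1 = 11100001 → 3-byte char #2 = E1 BB 80.
Offset 6: leading byte 0xC8 = 11001000 → 2-byte char #3 = C8 96.
Offset 8: leading byte 0xEF = 11101111 → 3-byte char #4 = EF 81 B7.
Offset 11: leading byte 0xEB = 11101011 → 3-byte char #5 = EB 9F B2.
Offset 14: leading byte 0xE9 = 11101001 → 3-byte char #6 = E9 8E A7.
Offset 17: leading byte 0xD6 = 11010110 → 2-byte char #7 = D6 98.
Offset 19: leading byte 0xF0 = 11110000 → 4-byte char #8 = F0 A8 8D 82.
Offset 23: leading byte 0xE6 = 11100110 → 3-byte char #9 = E6 9D 95.
Offset 26: leading byte 0xC6 = 11000110 → 2-byte char #10 = C6 8A.
Leading byte 0xC6 = 11000110 matches 110xxxxx → 2-byte sequence.
Byte 1: 0xC6 = 11000110, payload 00110 (5 bits).
Byte 2: 0x8A = 10001010 (10xxxxxx ✓), payload 001010.
Concatenate: 00110001010 = 0x18A (11 bits → U+018A).

U+018A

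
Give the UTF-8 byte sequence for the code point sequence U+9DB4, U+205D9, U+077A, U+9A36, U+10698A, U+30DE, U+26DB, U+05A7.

E9 B6 B4 F0 A0 97 99 DD BA E9 A8 B6 F4 86 A6 8A E3 83 9E E2 9B 9B D6 A7

U+9DB4: 3-byte form → E9 B6 B4.
U+205D9: 4-byte form → F0 A0 97 99.
U+077A: 2-byte form → DD BA.
U+9A36: 3-byte form → E9 A8 B6.
U+10698A: 4-byte form → F4 86 A6 8A.
U+30DE: 3-byte form → E3 83 9E.
U+26DB: 3-byte form → E2 9B 9B.
U+05A7: 2-byte form → D6 A7.
Concatenated (24 bytes): E9 B6 B4 F0 A0 97 99 DD BA E9 A8 B6 F4 86 A6 8A E3 83 9E E2 9B 9B D6 A7.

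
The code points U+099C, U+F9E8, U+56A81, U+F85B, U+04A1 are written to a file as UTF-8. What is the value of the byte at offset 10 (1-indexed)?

0x81

1-indexed offset 10 is 0-indexed offset 9.
U+099C → 3-byte form E0 A6 9C at offsets 0–2.
U+F9E8 → 3-byte form EF A7 A8 at offsets 3–5.
U+56A81 → 4-byte form F1 96 AA 81 at offsets 6–9.
Offset 9 falls in char 3's range; it's byte 4 of F1 96 AA 81 = 0x81.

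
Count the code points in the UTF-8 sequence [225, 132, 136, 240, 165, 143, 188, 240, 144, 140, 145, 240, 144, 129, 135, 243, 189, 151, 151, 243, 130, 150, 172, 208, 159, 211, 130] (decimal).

Byte at offset 0: 0xE1 = 11100001 → 3-byte char (#1). Advance 3.
Byte at offset 3: 0xF0 = 11110000 → 4-byte char (#2). Advance 4.
Byte at offset 7: 0xF0 = 11110000 → 4-byte char (#3). Advance 4.
Byte at offset 11: 0xF0 = 11110000 → 4-byte char (#4). Advance 4.
Byte at offset 15: 0xF3 = 11110011 → 4-byte char (#5). Advance 4.
Byte at offset 19: 0xF3 = 11110011 → 4-byte char (#6). Advance 4.
Byte at offset 23: 0xD0 = 11010000 → 2-byte char (#7). Advance 2.
Byte at offset 25: 0xD3 = 11010011 → 2-byte char (#8). Advance 2.
Reached end at offset 27 after 8 code points.

8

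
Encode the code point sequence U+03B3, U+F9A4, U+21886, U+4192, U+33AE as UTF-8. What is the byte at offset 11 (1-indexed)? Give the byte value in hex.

1-indexed offset 11 is 0-indexed offset 10.
U+03B3 → 2-byte form CE B3 at offsets 0–1.
U+F9A4 → 3-byte form EF A6 A4 at offsets 2–4.
U+21886 → 4-byte form F0 A1 A2 86 at offsets 5–8.
U+4192 → 3-byte form E4 86 92 at offsets 9–11.
Offset 10 falls in char 4's range; it's byte 2 of E4 86 92 = 0x86.

0x86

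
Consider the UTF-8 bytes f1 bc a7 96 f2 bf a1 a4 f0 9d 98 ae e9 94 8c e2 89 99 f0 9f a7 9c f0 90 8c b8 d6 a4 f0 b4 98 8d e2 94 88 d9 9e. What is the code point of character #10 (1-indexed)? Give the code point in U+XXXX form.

Offset 0: leading byte 0xF1 = 11110001 → 4-byte char #1 = F1 BC A7 96.
Offset 4: leading byte 0xF2 = 11110010 → 4-byte char #2 = F2 BF A1 A4.
Offset 8: leading byte 0xF0 = 11110000 → 4-byte char #3 = F0 9D 98 AE.
Offset 12: leading byte 0xE9 = 11101001 → 3-byte char #4 = E9 94 8C.
Offset 15: leading byte 0xE2 = 11100010 → 3-byte char #5 = E2 89 99.
Offset 18: leading byte 0xF0 = 11110000 → 4-byte char #6 = F0 9F A7 9C.
Offset 22: leading byte 0xF0 = 11110000 → 4-byte char #7 = F0 90 8C B8.
Offset 26: leading byte 0xD6 = 11010110 → 2-byte char #8 = D6 A4.
Offset 28: leading byte 0xF0 = 11110000 → 4-byte char #9 = F0 B4 98 8D.
Offset 32: leading byte 0xE2 = 11100010 → 3-byte char #10 = E2 94 88.
Leading byte 0xE2 = 11100010 matches 1110xxxx → 3-byte sequence.
Byte 1: 0xE2 = 11100010, payload 0010 (4 bits).
Byte 2: 0x94 = 10010100 (10xxxxxx ✓), payload 010100.
Byte 3: 0x88 = 10001000 (10xxxxxx ✓), payload 001000.
Concatenate: 0010010100001000 = 0x2508 (16 bits → U+2508).

U+2508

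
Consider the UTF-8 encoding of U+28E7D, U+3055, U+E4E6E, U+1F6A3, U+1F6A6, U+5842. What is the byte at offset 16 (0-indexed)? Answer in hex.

U+28E7D → 4-byte form F0 A8 B9 BD at offsets 0–3.
U+3055 → 3-byte form E3 81 95 at offsets 4–6.
U+E4E6E → 4-byte form F3 A4 B9 AE at offsets 7–10.
U+1F6A3 → 4-byte form F0 9F 9A A3 at offsets 11–14.
U+1F6A6 → 4-byte form F0 9F 9A A6 at offsets 15–18.
Offset 16 falls in char 5's range; it's byte 2 of F0 9F 9A A6 = 0x9F.

0x9F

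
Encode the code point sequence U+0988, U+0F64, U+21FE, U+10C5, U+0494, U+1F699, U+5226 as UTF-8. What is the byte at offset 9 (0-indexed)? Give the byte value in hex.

U+0988 → 3-byte form E0 A6 88 at offsets 0–2.
U+0F64 → 3-byte form E0 BD A4 at offsets 3–5.
U+21FE → 3-byte form E2 87 BE at offsets 6–8.
U+10C5 → 3-byte form E1 83 85 at offsets 9–11.
Offset 9 falls in char 4's range; it's byte 1 of E1 83 85 = 0xE1.

0xE1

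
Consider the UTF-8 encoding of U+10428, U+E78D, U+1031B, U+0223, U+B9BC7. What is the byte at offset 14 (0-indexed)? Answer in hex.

U+10428 → 4-byte form F0 90 90 A8 at offsets 0–3.
U+E78D → 3-byte form EE 9E 8D at offsets 4–6.
U+1031B → 4-byte form F0 90 8C 9B at offsets 7–10.
U+0223 → 2-byte form C8 A3 at offsets 11–12.
U+B9BC7 → 4-byte form F2 B9 AF 87 at offsets 13–16.
Offset 14 falls in char 5's range; it's byte 2 of F2 B9 AF 87 = 0xB9.

0xB9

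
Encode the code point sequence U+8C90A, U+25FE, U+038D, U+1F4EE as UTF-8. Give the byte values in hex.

F2 8C A4 8A E2 97 BE CE 8D F0 9F 93 AE

U+8C90A: 4-byte form → F2 8C A4 8A.
U+25FE: 3-byte form → E2 97 BE.
U+038D: 2-byte form → CE 8D.
U+1F4EE: 4-byte form → F0 9F 93 AE.
Concatenated (13 bytes): F2 8C A4 8A E2 97 BE CE 8D F0 9F 93 AE.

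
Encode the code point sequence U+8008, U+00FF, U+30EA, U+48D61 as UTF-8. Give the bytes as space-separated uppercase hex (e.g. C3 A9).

U+8008: 3-byte form → E8 80 88.
U+00FF: 2-byte form → C3 BF.
U+30EA: 3-byte form → E3 83 AA.
U+48D61: 4-byte form → F1 88 B5 A1.
Concatenated (12 bytes): E8 80 88 C3 BF E3 83 AA F1 88 B5 A1.

E8 80 88 C3 BF E3 83 AA F1 88 B5 A1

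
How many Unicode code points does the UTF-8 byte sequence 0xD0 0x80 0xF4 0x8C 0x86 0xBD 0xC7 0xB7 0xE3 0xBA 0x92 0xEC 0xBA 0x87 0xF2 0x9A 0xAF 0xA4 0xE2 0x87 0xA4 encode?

Byte at offset 0: 0xD0 = 11010000 → 2-byte char (#1). Advance 2.
Byte at offset 2: 0xF4 = 11110100 → 4-byte char (#2). Advance 4.
Byte at offset 6: 0xC7 = 11000111 → 2-byte char (#3). Advance 2.
Byte at offset 8: 0xE3 = 11100011 → 3-byte char (#4). Advance 3.
Byte at offset 11: 0xEC = 11101100 → 3-byte char (#5). Advance 3.
Byte at offset 14: 0xF2 = 11110010 → 4-byte char (#6). Advance 4.
Byte at offset 18: 0xE2 = 11100010 → 3-byte char (#7). Advance 3.
Reached end at offset 21 after 7 code points.

7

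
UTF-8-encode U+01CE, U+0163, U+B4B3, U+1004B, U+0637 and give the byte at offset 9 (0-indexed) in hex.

0x81

U+01CE → 2-byte form C7 8E at offsets 0–1.
U+0163 → 2-byte form C5 A3 at offsets 2–3.
U+B4B3 → 3-byte form EB 92 B3 at offsets 4–6.
U+1004B → 4-byte form F0 90 81 8B at offsets 7–10.
Offset 9 falls in char 4's range; it's byte 3 of F0 90 81 8B = 0x81.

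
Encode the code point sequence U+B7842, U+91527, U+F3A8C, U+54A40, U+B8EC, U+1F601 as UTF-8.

U+B7842: 4-byte form → F2 B7 A1 82.
U+91527: 4-byte form → F2 91 94 A7.
U+F3A8C: 4-byte form → F3 B3 AA 8C.
U+54A40: 4-byte form → F1 94 A9 80.
U+B8EC: 3-byte form → EB A3 AC.
U+1F601: 4-byte form → F0 9F 98 81.
Concatenated (23 bytes): F2 B7 A1 82 F2 91 94 A7 F3 B3 AA 8C F1 94 A9 80 EB A3 AC F0 9F 98 81.

F2 B7 A1 82 F2 91 94 A7 F3 B3 AA 8C F1 94 A9 80 EB A3 AC F0 9F 98 81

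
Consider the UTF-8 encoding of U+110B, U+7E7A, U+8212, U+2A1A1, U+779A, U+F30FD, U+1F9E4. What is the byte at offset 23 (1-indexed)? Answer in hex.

1-indexed offset 23 is 0-indexed offset 22.
U+110B → 3-byte form E1 84 8B at offsets 0–2.
U+7E7A → 3-byte form E7 B9 BA at offsets 3–5.
U+8212 → 3-byte form E8 88 92 at offsets 6–8.
U+2A1A1 → 4-byte form F0 AA 86 A1 at offsets 9–12.
U+779A → 3-byte form E7 9E 9A at offsets 13–15.
U+F30FD → 4-byte form F3 B3 83 BD at offsets 16–19.
U+1F9E4 → 4-byte form F0 9F A7 A4 at offsets 20–23.
Offset 22 falls in char 7's range; it's byte 3 of F0 9F A7 A4 = 0xA7.

0xA7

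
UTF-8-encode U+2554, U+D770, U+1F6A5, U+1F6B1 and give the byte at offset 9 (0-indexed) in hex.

0xA5

U+2554 → 3-byte form E2 95 94 at offsets 0–2.
U+D770 → 3-byte form ED 9D B0 at offsets 3–5.
U+1F6A5 → 4-byte form F0 9F 9A A5 at offsets 6–9.
Offset 9 falls in char 3's range; it's byte 4 of F0 9F 9A A5 = 0xA5.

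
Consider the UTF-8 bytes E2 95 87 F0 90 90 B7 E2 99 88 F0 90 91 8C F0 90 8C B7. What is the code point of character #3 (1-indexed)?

U+2648

Offset 0: leading byte 0xE2 = 11100010 → 3-byte char #1 = E2 95 87.
Offset 3: leading byte 0xF0 = 11110000 → 4-byte char #2 = F0 90 90 B7.
Offset 7: leading byte 0xE2 = 11100010 → 3-byte char #3 = E2 99 88.
Leading byte 0xE2 = 11100010 matches 1110xxxx → 3-byte sequence.
Byte 1: 0xE2 = 11100010, payload 0010 (4 bits).
Byte 2: 0x99 = 10011001 (10xxxxxx ✓), payload 011001.
Byte 3: 0x88 = 10001000 (10xxxxxx ✓), payload 001000.
Concatenate: 0010011001001000 = 0x2648 (16 bits → U+2648).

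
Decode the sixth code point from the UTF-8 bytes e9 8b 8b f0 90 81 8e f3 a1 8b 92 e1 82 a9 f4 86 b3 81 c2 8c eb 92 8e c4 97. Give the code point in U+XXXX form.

Offset 0: leading byte 0xE9 = 11101001 → 3-byte char #1 = E9 8B 8B.
Offset 3: leading byte 0xF0 = 11110000 → 4-byte char #2 = F0 90 81 8E.
Offset 7: leading byte 0xF3 = 11110011 → 4-byte char #3 = F3 A1 8B 92.
Offset 11: leading byte 0xE1 = 11100001 → 3-byte char #4 = E1 82 A9.
Offset 14: leading byte 0xF4 = 11110100 → 4-byte char #5 = F4 86 B3 81.
Offset 18: leading byte 0xC2 = 11000010 → 2-byte char #6 = C2 8C.
Leading byte 0xC2 = 11000010 matches 110xxxxx → 2-byte sequence.
Byte 1: 0xC2 = 11000010, payload 00010 (5 bits).
Byte 2: 0x8C = 10001100 (10xxxxxx ✓), payload 001100.
Concatenate: 00010001100 = 0x8C (11 bits → U+008C).

U+008C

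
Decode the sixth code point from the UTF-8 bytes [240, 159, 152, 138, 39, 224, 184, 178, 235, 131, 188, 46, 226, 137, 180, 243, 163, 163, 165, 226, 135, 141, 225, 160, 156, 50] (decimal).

Offset 0: leading byte 0xF0 = 11110000 → 4-byte char #1 = F0 9F 98 8A.
Offset 4: leading byte 0x27 = 00100111 → 1-byte char #2 = 27.
Offset 5: leading byte 0xE0 = 11100000 → 3-byte char #3 = E0 B8 B2.
Offset 8: leading byte 0xEB = 11101011 → 3-byte char #4 = EB 83 BC.
Offset 11: leading byte 0x2E = 00101110 → 1-byte char #5 = 2E.
Offset 12: leading byte 0xE2 = 11100010 → 3-byte char #6 = E2 89 B4.
Leading byte 0xE2 = 11100010 matches 1110xxxx → 3-byte sequence.
Byte 1: 0xE2 = 11100010, payload 0010 (4 bits).
Byte 2: 0x89 = 10001001 (10xxxxxx ✓), payload 001001.
Byte 3: 0xB4 = 10110100 (10xxxxxx ✓), payload 110100.
Concatenate: 0010001001110100 = 0x2274 (16 bits → U+2274).

U+2274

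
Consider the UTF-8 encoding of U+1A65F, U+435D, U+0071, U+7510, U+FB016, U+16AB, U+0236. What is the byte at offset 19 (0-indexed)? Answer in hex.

U+1A65F → 4-byte form F0 9A 99 9F at offsets 0–3.
U+435D → 3-byte form E4 8D 9D at offsets 4–6.
U+0071 → 1-byte form 71 at offsets 7–7.
U+7510 → 3-byte form E7 94 90 at offsets 8–10.
U+FB016 → 4-byte form F3 BB 80 96 at offsets 11–14.
U+16AB → 3-byte form E1 9A AB at offsets 15–17.
U+0236 → 2-byte form C8 B6 at offsets 18–19.
Offset 19 falls in char 7's range; it's byte 2 of C8 B6 = 0xB6.

0xB6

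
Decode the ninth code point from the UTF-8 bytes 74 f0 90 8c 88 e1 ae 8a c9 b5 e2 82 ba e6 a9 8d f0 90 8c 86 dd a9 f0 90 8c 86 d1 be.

Offset 0: leading byte 0x74 = 01110100 → 1-byte char #1 = 74.
Offset 1: leading byte 0xF0 = 11110000 → 4-byte char #2 = F0 90 8C 88.
Offset 5: leading byte 0xE1 = 11100001 → 3-byte char #3 = E1 AE 8A.
Offset 8: leading byte 0xC9 = 11001001 → 2-byte char #4 = C9 B5.
Offset 10: leading byte 0xE2 = 11100010 → 3-byte char #5 = E2 82 BA.
Offset 13: leading byte 0xE6 = 11100110 → 3-byte char #6 = E6 A9 8D.
Offset 16: leading byte 0xF0 = 11110000 → 4-byte char #7 = F0 90 8C 86.
Offset 20: leading byte 0xDD = 11011101 → 2-byte char #8 = DD A9.
Offset 22: leading byte 0xF0 = 11110000 → 4-byte char #9 = F0 90 8C 86.
Leading byte 0xF0 = 11110000 matches 11110xxx → 4-byte sequence.
Byte 1: 0xF0 = 11110000, payload 000 (3 bits).
Byte 2: 0x90 = 10010000 (10xxxxxx ✓), payload 010000.
Byte 3: 0x8C = 10001100 (10xxxxxx ✓), payload 001100.
Byte 4: 0x86 = 10000110 (10xxxxxx ✓), payload 000110.
Concatenate: 000010000001100000110 = 0x10306 (21 bits → U+10306).

U+10306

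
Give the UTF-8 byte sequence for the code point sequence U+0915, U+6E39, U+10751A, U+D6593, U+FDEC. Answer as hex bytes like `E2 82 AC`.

E0 A4 95 E6 B8 B9 F4 87 94 9A F3 96 96 93 EF B7 AC

U+0915: 3-byte form → E0 A4 95.
U+6E39: 3-byte form → E6 B8 B9.
U+10751A: 4-byte form → F4 87 94 9A.
U+D6593: 4-byte form → F3 96 96 93.
U+FDEC: 3-byte form → EF B7 AC.
Concatenated (17 bytes): E0 A4 95 E6 B8 B9 F4 87 94 9A F3 96 96 93 EF B7 AC.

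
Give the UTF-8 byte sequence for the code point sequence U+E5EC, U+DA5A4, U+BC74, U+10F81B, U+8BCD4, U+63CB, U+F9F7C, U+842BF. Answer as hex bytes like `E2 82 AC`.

U+E5EC: 3-byte form → EE 97 AC.
U+DA5A4: 4-byte form → F3 9A 96 A4.
U+BC74: 3-byte form → EB B1 B4.
U+10F81B: 4-byte form → F4 8F A0 9B.
U+8BCD4: 4-byte form → F2 8B B3 94.
U+63CB: 3-byte form → E6 8F 8B.
U+F9F7C: 4-byte form → F3 B9 BD BC.
U+842BF: 4-byte form → F2 84 8A BF.
Concatenated (29 bytes): EE 97 AC F3 9A 96 A4 EB B1 B4 F4 8F A0 9B F2 8B B3 94 E6 8F 8B F3 B9 BD BC F2 84 8A BF.

EE 97 AC F3 9A 96 A4 EB B1 B4 F4 8F A0 9B F2 8B B3 94 E6 8F 8B F3 B9 BD BC F2 84 8A BF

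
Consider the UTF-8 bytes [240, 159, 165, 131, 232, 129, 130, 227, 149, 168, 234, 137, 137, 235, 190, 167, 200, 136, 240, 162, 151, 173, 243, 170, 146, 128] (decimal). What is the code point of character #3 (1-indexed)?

U+3568

Offset 0: leading byte 0xF0 = 11110000 → 4-byte char #1 = F0 9F A5 83.
Offset 4: leading byte 0xE8 = 11101000 → 3-byte char #2 = E8 81 82.
Offset 7: leading byte 0xE3 = 11100011 → 3-byte char #3 = E3 95 A8.
Leading byte 0xE3 = 11100011 matches 1110xxxx → 3-byte sequence.
Byte 1: 0xE3 = 11100011, payload 0011 (4 bits).
Byte 2: 0x95 = 10010101 (10xxxxxx ✓), payload 010101.
Byte 3: 0xA8 = 10101000 (10xxxxxx ✓), payload 101000.
Concatenate: 0011010101101000 = 0x3568 (16 bits → U+3568).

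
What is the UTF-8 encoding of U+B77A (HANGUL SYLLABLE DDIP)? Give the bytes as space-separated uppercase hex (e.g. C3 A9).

U+B77A = 0xB77A = 46970 decimal. In range U+0800–U+FFFF → 3-byte form: 1110xxxx 10xxxxxx 10xxxxxx.
Binary (16 bits): 1011011101111010.
Split 4+6+6: 1011 | 011101 | 111010.
Byte 1: 11101011 = 0xEB.
Byte 2: 10011101 = 0x9D.
Byte 3: 10111010 = 0xBA.

EB 9D BA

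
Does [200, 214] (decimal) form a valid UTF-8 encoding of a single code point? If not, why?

invalid (non-continuation byte where continuation expected)

Leading byte 0xC8 = 11001000 → 2-byte form.
Byte 2 is 0xD6 = 11010110, which is not 10xxxxxx — expected a continuation byte.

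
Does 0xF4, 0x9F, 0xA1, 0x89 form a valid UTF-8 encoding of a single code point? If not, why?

Leading byte 0xF4 = 11110100 → 4-byte form.
Payload = 0x11F849, which exceeds U+10FFFF, the maximum Unicode code point. (Leading bytes F5–FF, or F4 followed by ≥ 0x90, are invalid.)

invalid (encodes a value above U+10FFFF)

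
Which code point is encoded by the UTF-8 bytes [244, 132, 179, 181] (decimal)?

Leading byte 0xF4 = 11110100 matches 11110xxx → 4-byte sequence.
Byte 1: 0xF4 = 11110100, payload 100 (3 bits).
Byte 2: 0x84 = 10000100 (10xxxxxx ✓), payload 000100.
Byte 3: 0xB3 = 10110011 (10xxxxxx ✓), payload 110011.
Byte 4: 0xB5 = 10110101 (10xxxxxx ✓), payload 110101.
Concatenate: 100000100110011110101 = 0x104CF5 (21 bits → U+104CF5).

U+104CF5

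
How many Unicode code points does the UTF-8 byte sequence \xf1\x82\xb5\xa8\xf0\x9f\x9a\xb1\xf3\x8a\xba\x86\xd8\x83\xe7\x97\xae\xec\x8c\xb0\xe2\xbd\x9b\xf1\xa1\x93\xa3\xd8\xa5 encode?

9

Byte at offset 0: 0xF1 = 11110001 → 4-byte char (#1). Advance 4.
Byte at offset 4: 0xF0 = 11110000 → 4-byte char (#2). Advance 4.
Byte at offset 8: 0xF3 = 11110011 → 4-byte char (#3). Advance 4.
Byte at offset 12: 0xD8 = 11011000 → 2-byte char (#4). Advance 2.
Byte at offset 14: 0xE7 = 11100111 → 3-byte char (#5). Advance 3.
Byte at offset 17: 0xEC = 11101100 → 3-byte char (#6). Advance 3.
Byte at offset 20: 0xE2 = 11100010 → 3-byte char (#7). Advance 3.
Byte at offset 23: 0xF1 = 11110001 → 4-byte char (#8). Advance 4.
Byte at offset 27: 0xD8 = 11011000 → 2-byte char (#9). Advance 2.
Reached end at offset 29 after 9 code points.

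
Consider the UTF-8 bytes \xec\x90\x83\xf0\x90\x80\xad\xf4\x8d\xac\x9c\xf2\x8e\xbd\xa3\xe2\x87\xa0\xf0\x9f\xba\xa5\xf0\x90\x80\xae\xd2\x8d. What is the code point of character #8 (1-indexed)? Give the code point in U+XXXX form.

U+048D

Offset 0: leading byte 0xEC = 11101100 → 3-byte char #1 = EC 90 83.
Offset 3: leading byte 0xF0 = 11110000 → 4-byte char #2 = F0 90 80 AD.
Offset 7: leading byte 0xF4 = 11110100 → 4-byte char #3 = F4 8D AC 9C.
Offset 11: leading byte 0xF2 = 11110010 → 4-byte char #4 = F2 8E BD A3.
Offset 15: leading byte 0xE2 = 11100010 → 3-byte char #5 = E2 87 A0.
Offset 18: leading byte 0xF0 = 11110000 → 4-byte char #6 = F0 9F BA A5.
Offset 22: leading byte 0xF0 = 11110000 → 4-byte char #7 = F0 90 80 AE.
Offset 26: leading byte 0xD2 = 11010010 → 2-byte char #8 = D2 8D.
Leading byte 0xD2 = 11010010 matches 110xxxxx → 2-byte sequence.
Byte 1: 0xD2 = 11010010, payload 10010 (5 bits).
Byte 2: 0x8D = 10001101 (10xxxxxx ✓), payload 001101.
Concatenate: 10010001101 = 0x48D (11 bits → U+048D).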